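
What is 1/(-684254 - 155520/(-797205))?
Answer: -53147/36366036970 ≈ -1.4614e-6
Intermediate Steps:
1/(-684254 - 155520/(-797205)) = 1/(-684254 - 155520*(-1/797205)) = 1/(-684254 + 10368/53147) = 1/(-36366036970/53147) = -53147/36366036970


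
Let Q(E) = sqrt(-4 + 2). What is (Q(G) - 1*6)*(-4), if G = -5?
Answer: 24 - 4*I*sqrt(2) ≈ 24.0 - 5.6569*I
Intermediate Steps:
Q(E) = I*sqrt(2) (Q(E) = sqrt(-2) = I*sqrt(2))
(Q(G) - 1*6)*(-4) = (I*sqrt(2) - 1*6)*(-4) = (I*sqrt(2) - 6)*(-4) = (-6 + I*sqrt(2))*(-4) = 24 - 4*I*sqrt(2)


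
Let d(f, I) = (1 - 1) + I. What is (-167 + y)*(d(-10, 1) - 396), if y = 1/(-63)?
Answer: 4156190/63 ≈ 65971.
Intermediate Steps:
y = -1/63 ≈ -0.015873
d(f, I) = I (d(f, I) = 0 + I = I)
(-167 + y)*(d(-10, 1) - 396) = (-167 - 1/63)*(1 - 396) = -10522/63*(-395) = 4156190/63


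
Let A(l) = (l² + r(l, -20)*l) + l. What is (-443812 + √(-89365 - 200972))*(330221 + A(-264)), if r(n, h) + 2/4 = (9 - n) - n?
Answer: -114511040804 + 258017*I*√290337 ≈ -1.1451e+11 + 1.3903e+8*I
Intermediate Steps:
r(n, h) = 17/2 - 2*n (r(n, h) = -½ + ((9 - n) - n) = -½ + (9 - 2*n) = 17/2 - 2*n)
A(l) = l + l² + l*(17/2 - 2*l) (A(l) = (l² + (17/2 - 2*l)*l) + l = (l² + l*(17/2 - 2*l)) + l = l + l² + l*(17/2 - 2*l))
(-443812 + √(-89365 - 200972))*(330221 + A(-264)) = (-443812 + √(-89365 - 200972))*(330221 + (½)*(-264)*(19 - 2*(-264))) = (-443812 + √(-290337))*(330221 + (½)*(-264)*(19 + 528)) = (-443812 + I*√290337)*(330221 + (½)*(-264)*547) = (-443812 + I*√290337)*(330221 - 72204) = (-443812 + I*√290337)*258017 = -114511040804 + 258017*I*√290337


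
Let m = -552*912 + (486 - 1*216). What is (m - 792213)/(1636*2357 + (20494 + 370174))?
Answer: -1295367/4246720 ≈ -0.30503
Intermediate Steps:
m = -503154 (m = -503424 + (486 - 216) = -503424 + 270 = -503154)
(m - 792213)/(1636*2357 + (20494 + 370174)) = (-503154 - 792213)/(1636*2357 + (20494 + 370174)) = -1295367/(3856052 + 390668) = -1295367/4246720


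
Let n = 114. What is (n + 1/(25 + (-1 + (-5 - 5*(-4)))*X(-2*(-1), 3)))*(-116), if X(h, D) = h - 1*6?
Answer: -409828/31 ≈ -13220.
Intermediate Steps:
X(h, D) = -6 + h (X(h, D) = h - 6 = -6 + h)
(n + 1/(25 + (-1 + (-5 - 5*(-4)))*X(-2*(-1), 3)))*(-116) = (114 + 1/(25 + (-1 + (-5 - 5*(-4)))*(-6 - 2*(-1))))*(-116) = (114 + 1/(25 + (-1 + (-5 + 20))*(-6 + 2)))*(-116) = (114 + 1/(25 + (-1 + 15)*(-4)))*(-116) = (114 + 1/(25 + 14*(-4)))*(-116) = (114 + 1/(25 - 56))*(-116) = (114 + 1/(-31))*(-116) = (114 - 1/31)*(-116) = (3533/31)*(-116) = -409828/31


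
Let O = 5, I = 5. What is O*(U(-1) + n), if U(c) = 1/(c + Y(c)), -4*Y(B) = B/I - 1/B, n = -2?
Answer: -85/6 ≈ -14.167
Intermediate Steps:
Y(B) = -B/20 + 1/(4*B) (Y(B) = -(B/5 - 1/B)/4 = -(-1/B + B/5)/4 = -B/20 + 1/(4*B))
U(c) = 1/(c + (5 - c²)/(20*c))
O*(U(-1) + n) = 5*(20*(-1)/(5 + 19*(-1)²) - 2) = 5*(20*(-1)/(5 + 19*1) - 2) = 5*(20*(-1)/(5 + 19) - 2) = 5*(20*(-1)/24 - 2) = 5*(20*(-1)*(1/24) - 2) = 5*(-⅚ - 2) = 5*(-17/6) = -85/6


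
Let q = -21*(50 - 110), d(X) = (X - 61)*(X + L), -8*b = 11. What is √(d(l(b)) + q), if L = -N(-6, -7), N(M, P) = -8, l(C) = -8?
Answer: 6*√35 ≈ 35.496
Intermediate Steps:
b = -11/8 (b = -⅛*11 = -11/8 ≈ -1.3750)
L = 8 (L = -1*(-8) = 8)
d(X) = (-61 + X)*(8 + X) (d(X) = (X - 61)*(X + 8) = (-61 + X)*(8 + X))
q = 1260 (q = -21*(-60) = 1260)
√(d(l(b)) + q) = √((-488 + (-8)² - 53*(-8)) + 1260) = √((-488 + 64 + 424) + 1260) = √(0 + 1260) = √1260 = 6*√35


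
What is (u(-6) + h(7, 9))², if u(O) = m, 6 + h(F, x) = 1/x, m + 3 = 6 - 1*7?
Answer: 7921/81 ≈ 97.790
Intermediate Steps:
m = -4 (m = -3 + (6 - 1*7) = -3 + (6 - 7) = -3 - 1 = -4)
h(F, x) = -6 + 1/x
u(O) = -4
(u(-6) + h(7, 9))² = (-4 + (-6 + 1/9))² = (-4 + (-6 + ⅑))² = (-4 - 53/9)² = (-89/9)² = 7921/81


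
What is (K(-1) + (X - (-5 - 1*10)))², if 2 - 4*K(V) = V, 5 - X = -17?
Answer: 22801/16 ≈ 1425.1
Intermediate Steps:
X = 22 (X = 5 - 1*(-17) = 5 + 17 = 22)
K(V) = ½ - V/4
(K(-1) + (X - (-5 - 1*10)))² = ((½ - ¼*(-1)) + (22 - (-5 - 1*10)))² = ((½ + ¼) + (22 - (-5 - 10)))² = (¾ + (22 - 1*(-15)))² = (¾ + (22 + 15))² = (¾ + 37)² = (151/4)² = 22801/16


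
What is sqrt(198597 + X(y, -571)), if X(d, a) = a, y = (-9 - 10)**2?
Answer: sqrt(198026) ≈ 445.00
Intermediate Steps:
y = 361 (y = (-19)**2 = 361)
sqrt(198597 + X(y, -571)) = sqrt(198597 - 571) = sqrt(198026)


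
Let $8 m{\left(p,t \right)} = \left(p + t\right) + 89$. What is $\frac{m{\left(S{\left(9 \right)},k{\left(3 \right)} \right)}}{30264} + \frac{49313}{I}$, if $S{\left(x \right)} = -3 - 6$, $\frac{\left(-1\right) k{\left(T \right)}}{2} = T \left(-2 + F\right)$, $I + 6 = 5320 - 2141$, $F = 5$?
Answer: $\frac{5969732891}{384110688} \approx 15.542$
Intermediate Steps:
$I = 3173$ ($I = -6 + \left(5320 - 2141\right) = -6 + 3179 = 3173$)
$k{\left(T \right)} = - 6 T$ ($k{\left(T \right)} = - 2 T \left(-2 + 5\right) = - 2 T 3 = - 2 \cdot 3 T = - 6 T$)
$S{\left(x \right)} = -9$
$m{\left(p,t \right)} = \frac{89}{8} + \frac{p}{8} + \frac{t}{8}$ ($m{\left(p,t \right)} = \frac{\left(p + t\right) + 89}{8} = \frac{89 + p + t}{8} = \frac{89}{8} + \frac{p}{8} + \frac{t}{8}$)
$\frac{m{\left(S{\left(9 \right)},k{\left(3 \right)} \right)}}{30264} + \frac{49313}{I} = \frac{\frac{89}{8} + \frac{1}{8} \left(-9\right) + \frac{\left(-6\right) 3}{8}}{30264} + \frac{49313}{3173} = \left(\frac{89}{8} - \frac{9}{8} + \frac{1}{8} \left(-18\right)\right) \frac{1}{30264} + 49313 \cdot \frac{1}{3173} = \left(\frac{89}{8} - \frac{9}{8} - \frac{9}{4}\right) \frac{1}{30264} + \frac{49313}{3173} = \frac{31}{4} \cdot \frac{1}{30264} + \frac{49313}{3173} = \frac{31}{121056} + \frac{49313}{3173} = \frac{5969732891}{384110688}$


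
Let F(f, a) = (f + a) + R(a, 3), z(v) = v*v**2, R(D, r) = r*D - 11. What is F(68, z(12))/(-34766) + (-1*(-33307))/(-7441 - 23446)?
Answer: -1373202665/1073817442 ≈ -1.2788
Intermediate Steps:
R(D, r) = -11 + D*r (R(D, r) = D*r - 11 = -11 + D*r)
z(v) = v**3
F(f, a) = -11 + f + 4*a (F(f, a) = (f + a) + (-11 + a*3) = (a + f) + (-11 + 3*a) = -11 + f + 4*a)
F(68, z(12))/(-34766) + (-1*(-33307))/(-7441 - 23446) = (-11 + 68 + 4*12**3)/(-34766) + (-1*(-33307))/(-7441 - 23446) = (-11 + 68 + 4*1728)*(-1/34766) + 33307/(-30887) = (-11 + 68 + 6912)*(-1/34766) + 33307*(-1/30887) = 6969*(-1/34766) - 33307/30887 = -6969/34766 - 33307/30887 = -1373202665/1073817442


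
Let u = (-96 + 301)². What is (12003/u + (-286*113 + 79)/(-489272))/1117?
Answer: 7227575791/22967369528600 ≈ 0.00031469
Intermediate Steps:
u = 42025 (u = 205² = 42025)
(12003/u + (-286*113 + 79)/(-489272))/1117 = (12003/42025 + (-286*113 + 79)/(-489272))/1117 = (12003*(1/42025) + (-32318 + 79)*(-1/489272))*(1/1117) = (12003/42025 - 32239*(-1/489272))*(1/1117) = (12003/42025 + 32239/489272)*(1/1117) = (7227575791/20561655800)*(1/1117) = 7227575791/22967369528600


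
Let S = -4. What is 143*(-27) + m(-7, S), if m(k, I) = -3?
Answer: -3864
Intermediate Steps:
143*(-27) + m(-7, S) = 143*(-27) - 3 = -3861 - 3 = -3864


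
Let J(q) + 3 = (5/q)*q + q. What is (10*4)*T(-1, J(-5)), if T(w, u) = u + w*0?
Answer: -120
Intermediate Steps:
J(q) = 2 + q (J(q) = -3 + ((5/q)*q + q) = -3 + (5 + q) = 2 + q)
T(w, u) = u (T(w, u) = u + 0 = u)
(10*4)*T(-1, J(-5)) = (10*4)*(2 - 5) = 40*(-3) = -120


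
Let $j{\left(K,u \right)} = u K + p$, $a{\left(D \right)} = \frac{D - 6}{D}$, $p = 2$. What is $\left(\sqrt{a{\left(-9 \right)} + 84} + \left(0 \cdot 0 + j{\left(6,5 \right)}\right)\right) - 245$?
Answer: $-213 + \frac{\sqrt{771}}{3} \approx -203.74$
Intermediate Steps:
$a{\left(D \right)} = \frac{-6 + D}{D}$ ($a{\left(D \right)} = \frac{D - 6}{D} = \frac{-6 + D}{D}$)
$j{\left(K,u \right)} = 2 + K u$ ($j{\left(K,u \right)} = u K + 2 = K u + 2 = 2 + K u$)
$\left(\sqrt{a{\left(-9 \right)} + 84} + \left(0 \cdot 0 + j{\left(6,5 \right)}\right)\right) - 245 = \left(\sqrt{\frac{-6 - 9}{-9} + 84} + \left(0 \cdot 0 + \left(2 + 6 \cdot 5\right)\right)\right) - 245 = \left(\sqrt{\left(- \frac{1}{9}\right) \left(-15\right) + 84} + \left(0 + \left(2 + 30\right)\right)\right) - 245 = \left(\sqrt{\frac{5}{3} + 84} + \left(0 + 32\right)\right) - 245 = \left(\sqrt{\frac{257}{3}} + 32\right) - 245 = \left(\frac{\sqrt{771}}{3} + 32\right) - 245 = \left(32 + \frac{\sqrt{771}}{3}\right) - 245 = -213 + \frac{\sqrt{771}}{3}$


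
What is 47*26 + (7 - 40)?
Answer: 1189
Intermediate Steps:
47*26 + (7 - 40) = 1222 - 33 = 1189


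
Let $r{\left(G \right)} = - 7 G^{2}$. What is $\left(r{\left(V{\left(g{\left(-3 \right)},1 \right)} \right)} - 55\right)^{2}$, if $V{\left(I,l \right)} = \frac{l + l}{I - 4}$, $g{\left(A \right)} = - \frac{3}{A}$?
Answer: $\frac{273529}{81} \approx 3376.9$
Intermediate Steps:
$V{\left(I,l \right)} = \frac{2 l}{-4 + I}$
$\left(r{\left(V{\left(g{\left(-3 \right)},1 \right)} \right)} - 55\right)^{2} = \left(- 7 \left(2 \cdot 1 \frac{1}{-4 - \frac{3}{-3}}\right)^{2} - 55\right)^{2} = \left(- 7 \left(2 \cdot 1 \frac{1}{-4 - -1}\right)^{2} - 55\right)^{2} = \left(- 7 \left(2 \cdot 1 \frac{1}{-4 + 1}\right)^{2} - 55\right)^{2} = \left(- 7 \left(2 \cdot 1 \frac{1}{-3}\right)^{2} - 55\right)^{2} = \left(- 7 \left(2 \cdot 1 \left(- \frac{1}{3}\right)\right)^{2} - 55\right)^{2} = \left(- 7 \left(- \frac{2}{3}\right)^{2} - 55\right)^{2} = \left(\left(-7\right) \frac{4}{9} - 55\right)^{2} = \left(- \frac{28}{9} - 55\right)^{2} = \left(- \frac{523}{9}\right)^{2} = \frac{273529}{81}$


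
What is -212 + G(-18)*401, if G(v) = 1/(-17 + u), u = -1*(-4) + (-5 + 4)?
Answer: -3369/14 ≈ -240.64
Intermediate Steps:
u = 3 (u = 4 - 1 = 3)
G(v) = -1/14 (G(v) = 1/(-17 + 3) = 1/(-14) = -1/14)
-212 + G(-18)*401 = -212 - 1/14*401 = -212 - 401/14 = -3369/14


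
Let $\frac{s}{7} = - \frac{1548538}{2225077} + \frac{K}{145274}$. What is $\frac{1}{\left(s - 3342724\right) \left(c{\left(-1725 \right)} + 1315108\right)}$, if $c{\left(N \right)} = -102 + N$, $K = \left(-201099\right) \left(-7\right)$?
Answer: $- \frac{323245836098}{1419001779677934087198829} \approx -2.278 \cdot 10^{-13}$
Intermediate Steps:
$K = 1407693$
$s = \frac{20350841055643}{323245836098}$ ($s = 7 \left(- \frac{1548538}{2225077} + \frac{1407693}{145274}\right) = 7 \cdot \frac{2907263007949}{323245836098} = \frac{20350841055643}{323245836098} \approx 62.958$)
$\frac{1}{\left(s - 3342724\right) \left(c{\left(-1725 \right)} + 1315108\right)} = \frac{1}{\left(\frac{20350841055643}{323245836098} - 3342724\right) \left(\left(-102 - 1725\right) + 1315108\right)} = \frac{1}{\left(- \frac{1080501263383795309}{323245836098}\right) \left(-1827 + 1315108\right)} = \frac{1}{\left(- \frac{1080501263383795309}{323245836098}\right) 1313281} = \frac{1}{- \frac{1419001779677934087198829}{323245836098}} = - \frac{323245836098}{1419001779677934087198829}$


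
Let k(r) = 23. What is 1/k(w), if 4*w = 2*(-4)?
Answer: 1/23 ≈ 0.043478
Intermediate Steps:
w = -2 (w = (2*(-4))/4 = (¼)*(-8) = -2)
1/k(w) = 1/23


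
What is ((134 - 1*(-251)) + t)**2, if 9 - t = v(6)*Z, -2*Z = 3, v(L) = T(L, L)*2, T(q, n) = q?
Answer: 169744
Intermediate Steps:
v(L) = 2*L (v(L) = L*2 = 2*L)
Z = -3/2 (Z = -1/2*3 = -3/2 ≈ -1.5000)
t = 27 (t = 9 - 2*6*(-3)/2 = 9 - 12*(-3)/2 = 9 - 1*(-18) = 9 + 18 = 27)
((134 - 1*(-251)) + t)**2 = ((134 - 1*(-251)) + 27)**2 = ((134 + 251) + 27)**2 = (385 + 27)**2 = 412**2 = 169744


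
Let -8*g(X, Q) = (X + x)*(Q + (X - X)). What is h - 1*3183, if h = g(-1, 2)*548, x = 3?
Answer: -3457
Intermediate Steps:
g(X, Q) = -Q*(3 + X)/8 (g(X, Q) = -(X + 3)*(Q + (X - X))/8 = -(3 + X)*(Q + 0)/8 = -(3 + X)*Q/8 = -Q*(3 + X)/8)
h = -274 (h = -⅛*2*(3 - 1)*548 = -⅛*2*2*548 = -½*548 = -274)
h - 1*3183 = -274 - 1*3183 = -274 - 3183 = -3457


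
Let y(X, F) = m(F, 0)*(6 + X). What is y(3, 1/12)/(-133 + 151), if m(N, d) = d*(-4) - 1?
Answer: -½ ≈ -0.50000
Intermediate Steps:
m(N, d) = -1 - 4*d (m(N, d) = -4*d - 1 = -1 - 4*d)
y(X, F) = -6 - X (y(X, F) = (-1 - 4*0)*(6 + X) = (-1 + 0)*(6 + X) = -(6 + X) = -6 - X)
y(3, 1/12)/(-133 + 151) = (-6 - 1*3)/(-133 + 151) = (-6 - 3)/18 = (1/18)*(-9) = -½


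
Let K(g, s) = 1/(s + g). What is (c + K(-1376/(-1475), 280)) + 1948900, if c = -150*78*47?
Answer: 579712025475/414376 ≈ 1.3990e+6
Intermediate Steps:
K(g, s) = 1/(g + s)
c = -549900 (c = -11700*47 = -549900)
(c + K(-1376/(-1475), 280)) + 1948900 = (-549900 + 1/(-1376/(-1475) + 280)) + 1948900 = (-549900 + 1/(-1376*(-1/1475) + 280)) + 1948900 = (-549900 + 1/(1376/1475 + 280)) + 1948900 = (-549900 + 1/(414376/1475)) + 1948900 = (-549900 + 1475/414376) + 1948900 = -227865360925/414376 + 1948900 = 579712025475/414376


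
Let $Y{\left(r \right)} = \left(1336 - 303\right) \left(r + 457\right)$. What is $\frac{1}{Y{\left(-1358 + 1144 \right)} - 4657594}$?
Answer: $- \frac{1}{4406575} \approx -2.2693 \cdot 10^{-7}$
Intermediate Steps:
$Y{\left(r \right)} = 472081 + 1033 r$ ($Y{\left(r \right)} = 1033 \left(457 + r\right) = 472081 + 1033 r$)
$\frac{1}{Y{\left(-1358 + 1144 \right)} - 4657594} = \frac{1}{\left(472081 + 1033 \left(-1358 + 1144\right)\right) - 4657594} = \frac{1}{\left(472081 + 1033 \left(-214\right)\right) - 4657594} = \frac{1}{\left(472081 - 221062\right) - 4657594} = \frac{1}{251019 - 4657594} = \frac{1}{-4406575} = - \frac{1}{4406575}$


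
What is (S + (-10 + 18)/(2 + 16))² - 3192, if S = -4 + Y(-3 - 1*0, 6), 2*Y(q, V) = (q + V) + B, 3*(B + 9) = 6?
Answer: -256052/81 ≈ -3161.1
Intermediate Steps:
B = -7 (B = -9 + (⅓)*6 = -9 + 2 = -7)
Y(q, V) = -7/2 + V/2 + q/2 (Y(q, V) = ((q + V) - 7)/2 = ((V + q) - 7)/2 = (-7 + V + q)/2 = -7/2 + V/2 + q/2)
S = -6 (S = -4 + (-7/2 + (½)*6 + (-3 - 1*0)/2) = -4 + (-7/2 + 3 + (-3 + 0)/2) = -4 + (-7/2 + 3 + (½)*(-3)) = -4 + (-7/2 + 3 - 3/2) = -4 - 2 = -6)
(S + (-10 + 18)/(2 + 16))² - 3192 = (-6 + (-10 + 18)/(2 + 16))² - 3192 = (-6 + 8/18)² - 3192 = (-6 + 8*(1/18))² - 3192 = (-6 + 4/9)² - 3192 = (-50/9)² - 3192 = 2500/81 - 3192 = -256052/81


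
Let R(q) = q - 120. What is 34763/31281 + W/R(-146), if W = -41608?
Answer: 93627629/594339 ≈ 157.53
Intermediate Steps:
R(q) = -120 + q
34763/31281 + W/R(-146) = 34763/31281 - 41608/(-120 - 146) = 34763*(1/31281) - 41608/(-266) = 34763/31281 - 41608*(-1/266) = 34763/31281 + 2972/19 = 93627629/594339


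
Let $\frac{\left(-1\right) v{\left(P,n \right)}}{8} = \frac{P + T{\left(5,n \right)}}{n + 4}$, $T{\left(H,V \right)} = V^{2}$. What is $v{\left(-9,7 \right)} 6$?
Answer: $- \frac{1920}{11} \approx -174.55$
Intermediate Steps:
$v{\left(P,n \right)} = - \frac{8 \left(P + n^{2}\right)}{4 + n}$ ($v{\left(P,n \right)} = - 8 \frac{P + n^{2}}{n + 4} = - 8 \frac{P + n^{2}}{4 + n} = - \frac{8 \left(P + n^{2}\right)}{4 + n}$)
$v{\left(-9,7 \right)} 6 = \frac{8 \left(\left(-1\right) \left(-9\right) - 7^{2}\right)}{4 + 7} \cdot 6 = \frac{8 \left(9 - 49\right)}{11} \cdot 6 = 8 \cdot \frac{1}{11} \left(9 - 49\right) 6 = 8 \cdot \frac{1}{11} \left(-40\right) 6 = \left(- \frac{320}{11}\right) 6 = - \frac{1920}{11}$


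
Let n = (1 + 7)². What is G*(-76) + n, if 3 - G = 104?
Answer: 7740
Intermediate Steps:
G = -101 (G = 3 - 1*104 = 3 - 104 = -101)
n = 64 (n = 8² = 64)
G*(-76) + n = -101*(-76) + 64 = 7676 + 64 = 7740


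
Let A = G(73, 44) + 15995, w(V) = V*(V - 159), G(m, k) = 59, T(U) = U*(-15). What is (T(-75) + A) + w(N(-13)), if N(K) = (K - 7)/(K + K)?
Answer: 2882681/169 ≈ 17057.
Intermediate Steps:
N(K) = (-7 + K)/(2*K) (N(K) = (-7 + K)/((2*K)) = (-7 + K)*(1/(2*K)) = (-7 + K)/(2*K))
T(U) = -15*U
w(V) = V*(-159 + V)
A = 16054 (A = 59 + 15995 = 16054)
(T(-75) + A) + w(N(-13)) = (-15*(-75) + 16054) + ((½)*(-7 - 13)/(-13))*(-159 + (½)*(-7 - 13)/(-13)) = (1125 + 16054) + ((½)*(-1/13)*(-20))*(-159 + (½)*(-1/13)*(-20)) = 17179 + 10*(-159 + 10/13)/13 = 17179 + (10/13)*(-2057/13) = 17179 - 20570/169 = 2882681/169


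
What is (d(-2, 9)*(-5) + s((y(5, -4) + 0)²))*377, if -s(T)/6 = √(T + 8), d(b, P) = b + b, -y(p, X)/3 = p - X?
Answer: 7540 - 2262*√737 ≈ -53868.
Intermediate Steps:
y(p, X) = -3*p + 3*X (y(p, X) = -3*(p - X) = -3*p + 3*X)
d(b, P) = 2*b
s(T) = -6*√(8 + T) (s(T) = -6*√(T + 8) = -6*√(8 + T))
(d(-2, 9)*(-5) + s((y(5, -4) + 0)²))*377 = ((2*(-2))*(-5) - 6*√(8 + ((-3*5 + 3*(-4)) + 0)²))*377 = (-4*(-5) - 6*√(8 + ((-15 - 12) + 0)²))*377 = (20 - 6*√(8 + (-27 + 0)²))*377 = (20 - 6*√(8 + (-27)²))*377 = (20 - 6*√(8 + 729))*377 = (20 - 6*√737)*377 = 7540 - 2262*√737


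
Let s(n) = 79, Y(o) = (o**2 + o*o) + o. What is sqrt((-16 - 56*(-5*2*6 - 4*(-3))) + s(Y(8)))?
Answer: sqrt(2751) ≈ 52.450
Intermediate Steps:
Y(o) = o + 2*o**2 (Y(o) = (o**2 + o**2) + o = 2*o**2 + o = o + 2*o**2)
sqrt((-16 - 56*(-5*2*6 - 4*(-3))) + s(Y(8))) = sqrt((-16 - 56*(-5*2*6 - 4*(-3))) + 79) = sqrt((-16 - 56*(-10*6 + 12)) + 79) = sqrt((-16 - 56*(-60 + 12)) + 79) = sqrt((-16 - 56*(-48)) + 79) = sqrt((-16 + 2688) + 79) = sqrt(2672 + 79) = sqrt(2751)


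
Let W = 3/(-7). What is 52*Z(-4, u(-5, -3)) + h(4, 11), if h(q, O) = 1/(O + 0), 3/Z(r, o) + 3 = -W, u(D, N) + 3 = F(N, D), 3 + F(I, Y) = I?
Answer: -1999/33 ≈ -60.576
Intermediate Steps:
W = -3/7 (W = 3*(-⅐) = -3/7 ≈ -0.42857)
F(I, Y) = -3 + I
u(D, N) = -6 + N (u(D, N) = -3 + (-3 + N) = -6 + N)
Z(r, o) = -7/6 (Z(r, o) = 3/(-3 - 1*(-3/7)) = 3/(-3 + 3/7) = 3/(-18/7) = 3*(-7/18) = -7/6)
h(q, O) = 1/O
52*Z(-4, u(-5, -3)) + h(4, 11) = 52*(-7/6) + 1/11 = -182/3 + 1/11 = -1999/33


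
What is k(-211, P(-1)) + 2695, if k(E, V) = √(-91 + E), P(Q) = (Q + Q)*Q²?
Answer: 2695 + I*√302 ≈ 2695.0 + 17.378*I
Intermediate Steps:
P(Q) = 2*Q³ (P(Q) = (2*Q)*Q² = 2*Q³)
k(-211, P(-1)) + 2695 = √(-91 - 211) + 2695 = √(-302) + 2695 = I*√302 + 2695 = 2695 + I*√302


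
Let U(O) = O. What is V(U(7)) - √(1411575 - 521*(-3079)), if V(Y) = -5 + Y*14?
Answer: 93 - √3015734 ≈ -1643.6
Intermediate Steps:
V(Y) = -5 + 14*Y
V(U(7)) - √(1411575 - 521*(-3079)) = (-5 + 14*7) - √(1411575 - 521*(-3079)) = (-5 + 98) - √(1411575 + 1604159) = 93 - √3015734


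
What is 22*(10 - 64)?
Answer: -1188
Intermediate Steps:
22*(10 - 64) = 22*(-54) = -1188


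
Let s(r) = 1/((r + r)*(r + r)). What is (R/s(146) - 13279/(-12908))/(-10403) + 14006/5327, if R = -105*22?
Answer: 1935002813643393/102188544164 ≈ 18936.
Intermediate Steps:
R = -2310
s(r) = 1/(4*r²) (s(r) = 1/((2*r)*(2*r)) = 1/(4*r²))
(R/s(146) - 13279/(-12908))/(-10403) + 14006/5327 = (-2310/((¼)/146²) - 13279/(-12908))/(-10403) + 14006/5327 = (-2310/((¼)*(1/21316)) - 13279*(-1/12908))*(-1/10403) + 14006*(1/5327) = (-2310/1/85264 + 1897/1844)*(-1/10403) + 14006/5327 = (-2310*85264 + 1897/1844)*(-1/10403) + 14006/5327 = (-196959840 + 1897/1844)*(-1/10403) + 14006/5327 = -363193943063/1844*(-1/10403) + 14006/5327 = 363193943063/19183132 + 14006/5327 = 1935002813643393/102188544164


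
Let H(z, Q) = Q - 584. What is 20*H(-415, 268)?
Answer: -6320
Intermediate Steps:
H(z, Q) = -584 + Q
20*H(-415, 268) = 20*(-584 + 268) = 20*(-316) = -6320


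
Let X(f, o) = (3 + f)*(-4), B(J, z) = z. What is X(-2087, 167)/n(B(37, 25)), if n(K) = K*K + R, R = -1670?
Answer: -8336/1045 ≈ -7.9770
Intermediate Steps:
n(K) = -1670 + K² (n(K) = K*K - 1670 = K² - 1670 = -1670 + K²)
X(f, o) = -12 - 4*f
X(-2087, 167)/n(B(37, 25)) = (-12 - 4*(-2087))/(-1670 + 25²) = (-12 + 8348)/(-1670 + 625) = 8336/(-1045) = 8336*(-1/1045) = -8336/1045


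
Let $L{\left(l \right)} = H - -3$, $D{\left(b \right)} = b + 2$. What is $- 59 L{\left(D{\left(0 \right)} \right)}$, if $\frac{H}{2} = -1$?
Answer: $-59$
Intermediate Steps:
$H = -2$ ($H = 2 \left(-1\right) = -2$)
$D{\left(b \right)} = 2 + b$
$L{\left(l \right)} = 1$ ($L{\left(l \right)} = -2 - -3 = -2 + 3 = 1$)
$- 59 L{\left(D{\left(0 \right)} \right)} = \left(-59\right) 1 = -59$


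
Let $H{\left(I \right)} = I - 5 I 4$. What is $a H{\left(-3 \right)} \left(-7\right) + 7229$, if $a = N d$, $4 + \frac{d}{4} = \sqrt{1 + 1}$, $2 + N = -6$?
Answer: $-43843 + 12768 \sqrt{2} \approx -25786.0$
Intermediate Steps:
$N = -8$ ($N = -2 - 6 = -8$)
$d = -16 + 4 \sqrt{2}$ ($d = -16 + 4 \sqrt{1 + 1} = -16 + 4 \sqrt{2} \approx -10.343$)
$a = 128 - 32 \sqrt{2}$ ($a = - 8 \left(-16 + 4 \sqrt{2}\right) = 128 - 32 \sqrt{2} \approx 82.745$)
$H{\left(I \right)} = - 19 I$ ($H{\left(I \right)} = I - 5 \cdot 4 I = I - 20 I = - 19 I$)
$a H{\left(-3 \right)} \left(-7\right) + 7229 = \left(128 - 32 \sqrt{2}\right) \left(\left(-19\right) \left(-3\right)\right) \left(-7\right) + 7229 = \left(128 - 32 \sqrt{2}\right) 57 \left(-7\right) + 7229 = \left(7296 - 1824 \sqrt{2}\right) \left(-7\right) + 7229 = \left(-51072 + 12768 \sqrt{2}\right) + 7229 = -43843 + 12768 \sqrt{2}$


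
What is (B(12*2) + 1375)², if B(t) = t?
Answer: 1957201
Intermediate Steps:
(B(12*2) + 1375)² = (12*2 + 1375)² = (24 + 1375)² = 1399² = 1957201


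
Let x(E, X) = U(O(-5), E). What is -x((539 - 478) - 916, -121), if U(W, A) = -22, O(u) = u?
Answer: 22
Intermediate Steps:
x(E, X) = -22
-x((539 - 478) - 916, -121) = -1*(-22) = 22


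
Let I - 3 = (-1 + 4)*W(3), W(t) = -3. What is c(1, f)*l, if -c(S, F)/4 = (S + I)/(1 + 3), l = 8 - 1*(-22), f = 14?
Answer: 150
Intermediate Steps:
I = -6 (I = 3 + (-1 + 4)*(-3) = 3 + 3*(-3) = 3 - 9 = -6)
l = 30 (l = 8 + 22 = 30)
c(S, F) = 6 - S (c(S, F) = -4*(S - 6)/(1 + 3) = -4*(-6 + S)/4 = -4*(-3/2 + S/4) = 6 - S)
c(1, f)*l = (6 - 1*1)*30 = (6 - 1)*30 = 5*30 = 150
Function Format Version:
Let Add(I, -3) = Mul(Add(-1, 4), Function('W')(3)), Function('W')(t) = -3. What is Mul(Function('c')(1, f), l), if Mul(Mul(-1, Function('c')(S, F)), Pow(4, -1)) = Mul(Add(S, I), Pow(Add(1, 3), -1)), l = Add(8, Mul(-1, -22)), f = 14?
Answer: 150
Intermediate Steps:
I = -6 (I = Add(3, Mul(Add(-1, 4), -3)) = Add(3, Mul(3, -3)) = Add(3, -9) = -6)
l = 30 (l = Add(8, 22) = 30)
Function('c')(S, F) = Add(6, Mul(-1, S)) (Function('c')(S, F) = Mul(-4, Mul(Add(S, -6), Pow(Add(1, 3), -1))) = Mul(-4, Mul(Add(-6, S), Pow(4, -1))) = Mul(-4, Mul(Add(-6, S), Rational(1, 4))) = Mul(-4, Add(Rational(-3, 2), Mul(Rational(1, 4), S))) = Add(6, Mul(-1, S)))
Mul(Function('c')(1, f), l) = Mul(Add(6, Mul(-1, 1)), 30) = Mul(Add(6, -1), 30) = Mul(5, 30) = 150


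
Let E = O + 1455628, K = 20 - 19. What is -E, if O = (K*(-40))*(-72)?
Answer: -1458508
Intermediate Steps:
K = 1
O = 2880 (O = (1*(-40))*(-72) = -40*(-72) = 2880)
E = 1458508 (E = 2880 + 1455628 = 1458508)
-E = -1*1458508 = -1458508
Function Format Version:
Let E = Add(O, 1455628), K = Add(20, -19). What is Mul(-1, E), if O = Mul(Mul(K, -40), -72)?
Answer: -1458508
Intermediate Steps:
K = 1
O = 2880 (O = Mul(Mul(1, -40), -72) = Mul(-40, -72) = 2880)
E = 1458508 (E = Add(2880, 1455628) = 1458508)
Mul(-1, E) = Mul(-1, 1458508) = -1458508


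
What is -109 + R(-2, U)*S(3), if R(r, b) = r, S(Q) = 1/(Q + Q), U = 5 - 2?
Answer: -328/3 ≈ -109.33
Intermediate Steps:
U = 3
S(Q) = 1/(2*Q)
-109 + R(-2, U)*S(3) = -109 - 1/3 = -109 - 2*⅙ = -109 - ⅓ = -328/3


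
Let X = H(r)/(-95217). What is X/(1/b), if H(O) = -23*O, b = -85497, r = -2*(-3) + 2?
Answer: -5243816/31739 ≈ -165.22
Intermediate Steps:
r = 8 (r = 6 + 2 = 8)
X = 184/95217 (X = -23*8/(-95217) = -184*(-1/95217) = 184/95217 ≈ 0.0019324)
X/(1/b) = 184/(95217*(1/(-85497))) = 184/(95217*(-1/85497)) = (184/95217)*(-85497) = -5243816/31739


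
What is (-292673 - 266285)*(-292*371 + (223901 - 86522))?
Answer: -16236053026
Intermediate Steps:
(-292673 - 266285)*(-292*371 + (223901 - 86522)) = -558958*(-108332 + 137379) = -558958*29047 = -16236053026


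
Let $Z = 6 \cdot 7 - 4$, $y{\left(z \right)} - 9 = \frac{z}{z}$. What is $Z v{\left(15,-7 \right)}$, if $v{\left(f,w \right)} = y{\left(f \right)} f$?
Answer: $5700$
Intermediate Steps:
$y{\left(z \right)} = 10$ ($y{\left(z \right)} = 9 + \frac{z}{z} = 9 + 1 = 10$)
$v{\left(f,w \right)} = 10 f$
$Z = 38$ ($Z = 42 - 4 = 38$)
$Z v{\left(15,-7 \right)} = 38 \cdot 10 \cdot 15 = 38 \cdot 150 = 5700$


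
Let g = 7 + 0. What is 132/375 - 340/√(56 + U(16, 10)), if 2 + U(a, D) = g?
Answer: 44/125 - 340*√61/61 ≈ -43.181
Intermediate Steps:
g = 7
U(a, D) = 5 (U(a, D) = -2 + 7 = 5)
132/375 - 340/√(56 + U(16, 10)) = 132/375 - 340/√(56 + 5) = 132*(1/375) - 340*√61/61 = 44/125 - 340*√61/61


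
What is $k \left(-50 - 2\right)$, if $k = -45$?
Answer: $2340$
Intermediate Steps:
$k \left(-50 - 2\right) = - 45 \left(-50 - 2\right) = \left(-45\right) \left(-52\right) = 2340$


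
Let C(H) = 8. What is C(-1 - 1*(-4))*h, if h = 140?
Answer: 1120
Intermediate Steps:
C(-1 - 1*(-4))*h = 8*140 = 1120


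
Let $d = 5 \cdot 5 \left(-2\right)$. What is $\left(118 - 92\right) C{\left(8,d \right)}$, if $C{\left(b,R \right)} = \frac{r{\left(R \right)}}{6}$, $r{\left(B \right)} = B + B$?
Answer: $- \frac{1300}{3} \approx -433.33$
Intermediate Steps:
$r{\left(B \right)} = 2 B$
$d = -50$ ($d = 25 \left(-2\right) = -50$)
$C{\left(b,R \right)} = \frac{R}{3}$ ($C{\left(b,R \right)} = \frac{2 R}{6} = 2 R \frac{1}{6} = \frac{R}{3}$)
$\left(118 - 92\right) C{\left(8,d \right)} = \left(118 - 92\right) \frac{1}{3} \left(-50\right) = 26 \left(- \frac{50}{3}\right) = - \frac{1300}{3}$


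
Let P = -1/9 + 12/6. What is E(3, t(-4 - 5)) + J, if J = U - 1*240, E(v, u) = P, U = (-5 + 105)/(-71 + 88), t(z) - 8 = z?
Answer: -35531/153 ≈ -232.23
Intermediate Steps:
t(z) = 8 + z
U = 100/17 ≈ 5.8824
P = 17/9 (P = -1*1/9 + 12*(1/6) = -1/9 + 2 = 17/9 ≈ 1.8889)
E(v, u) = 17/9
J = -3980/17 (J = 100/17 - 1*240 = 100/17 - 240 = -3980/17 ≈ -234.12)
E(3, t(-4 - 5)) + J = 17/9 - 3980/17 = -35531/153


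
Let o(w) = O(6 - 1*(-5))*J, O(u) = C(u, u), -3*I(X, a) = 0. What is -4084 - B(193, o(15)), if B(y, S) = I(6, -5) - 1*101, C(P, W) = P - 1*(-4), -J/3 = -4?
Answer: -3983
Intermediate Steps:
I(X, a) = 0 (I(X, a) = -⅓*0 = 0)
J = 12 (J = -3*(-4) = 12)
C(P, W) = 4 + P (C(P, W) = P + 4 = 4 + P)
O(u) = 4 + u
o(w) = 180 (o(w) = (4 + (6 - 1*(-5)))*12 = (4 + (6 + 5))*12 = (4 + 11)*12 = 15*12 = 180)
B(y, S) = -101 (B(y, S) = 0 - 1*101 = 0 - 101 = -101)
-4084 - B(193, o(15)) = -4084 - 1*(-101) = -4084 + 101 = -3983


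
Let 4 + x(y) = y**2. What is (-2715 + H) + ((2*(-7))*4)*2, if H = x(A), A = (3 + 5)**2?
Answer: 1265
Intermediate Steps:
A = 64 (A = 8**2 = 64)
x(y) = -4 + y**2
H = 4092 (H = -4 + 64**2 = -4 + 4096 = 4092)
(-2715 + H) + ((2*(-7))*4)*2 = (-2715 + 4092) + ((2*(-7))*4)*2 = 1377 - 14*4*2 = 1377 - 56*2 = 1377 - 112 = 1265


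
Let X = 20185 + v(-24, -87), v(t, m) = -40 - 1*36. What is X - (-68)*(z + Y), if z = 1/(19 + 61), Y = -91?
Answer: 278437/20 ≈ 13922.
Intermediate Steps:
v(t, m) = -76 (v(t, m) = -40 - 36 = -76)
z = 1/80 ≈ 0.012500
X = 20109 (X = 20185 - 76 = 20109)
X - (-68)*(z + Y) = 20109 - (-68)*(1/80 - 91) = 20109 - (-68)*(-7279)/80 = 20109 - 1*123743/20 = 20109 - 123743/20 = 278437/20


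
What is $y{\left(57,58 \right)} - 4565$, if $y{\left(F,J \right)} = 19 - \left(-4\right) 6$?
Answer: $-4522$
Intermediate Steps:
$y{\left(F,J \right)} = 43$ ($y{\left(F,J \right)} = 19 - -24 = 19 + 24 = 43$)
$y{\left(57,58 \right)} - 4565 = 43 - 4565 = -4522$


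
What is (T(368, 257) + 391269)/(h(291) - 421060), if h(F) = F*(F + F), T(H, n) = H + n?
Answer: -195947/125849 ≈ -1.5570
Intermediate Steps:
h(F) = 2*F² (h(F) = F*(2*F) = 2*F²)
(T(368, 257) + 391269)/(h(291) - 421060) = ((368 + 257) + 391269)/(2*291² - 421060) = (625 + 391269)/(2*84681 - 421060) = 391894/(169362 - 421060) = 391894/(-251698) = 391894*(-1/251698) = -195947/125849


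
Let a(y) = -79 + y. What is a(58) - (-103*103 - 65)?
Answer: 10653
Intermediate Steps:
a(58) - (-103*103 - 65) = (-79 + 58) - (-103*103 - 65) = -21 - (-10609 - 65) = -21 - 1*(-10674) = -21 + 10674 = 10653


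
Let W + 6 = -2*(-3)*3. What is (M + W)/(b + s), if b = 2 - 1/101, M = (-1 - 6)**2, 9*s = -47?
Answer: -55449/2938 ≈ -18.873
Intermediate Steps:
s = -47/9 (s = (1/9)*(-47) = -47/9 ≈ -5.2222)
M = 49 (M = (-7)**2 = 49)
W = 12 (W = -6 - 2*(-3)*3 = -6 + 6*3 = -6 + 18 = 12)
b = 201/101 (b = 2 - 1*1/101 = 2 - 1/101 = 201/101 ≈ 1.9901)
(M + W)/(b + s) = (49 + 12)/(201/101 - 47/9) = 61/(-2938/909) = -909/2938*61 = -55449/2938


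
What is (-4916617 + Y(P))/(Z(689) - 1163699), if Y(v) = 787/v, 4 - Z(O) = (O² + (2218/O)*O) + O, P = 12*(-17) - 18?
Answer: 1091489761/364373706 ≈ 2.9955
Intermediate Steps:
P = -222 (P = -204 - 18 = -222)
Z(O) = -2214 - O - O² (Z(O) = 4 - ((O² + (2218/O)*O) + O) = 4 - ((O² + 2218) + O) = 4 - ((2218 + O²) + O) = 4 - (2218 + O + O²) = 4 + (-2218 - O - O²) = -2214 - O - O²)
(-4916617 + Y(P))/(Z(689) - 1163699) = (-4916617 + 787/(-222))/((-2214 - 1*689 - 1*689²) - 1163699) = (-4916617 + 787*(-1/222))/((-2214 - 689 - 1*474721) - 1163699) = (-4916617 - 787/222)/((-2214 - 689 - 474721) - 1163699) = -1091489761/(222*(-477624 - 1163699)) = -1091489761/222/(-1641323) = -1091489761/222*(-1/1641323) = 1091489761/364373706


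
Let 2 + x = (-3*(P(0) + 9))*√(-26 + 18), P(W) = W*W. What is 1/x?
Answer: I/(2*(-I + 27*√2)) ≈ -0.0003427 + 0.013086*I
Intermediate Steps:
P(W) = W²
x = -2 - 54*I*√2 (x = -2 + (-3*(0² + 9))*√(-26 + 18) = -2 + (-3*(0 + 9))*√(-8) = -2 + (-3*9)*(2*I*√2) = -2 - 54*I*√2 ≈ -2.0 - 76.368*I)
1/x = 1/(-2 - 54*I*√2)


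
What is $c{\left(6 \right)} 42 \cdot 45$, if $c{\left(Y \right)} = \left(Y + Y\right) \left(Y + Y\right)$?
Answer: $272160$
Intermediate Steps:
$c{\left(Y \right)} = 4 Y^{2}$ ($c{\left(Y \right)} = 2 Y 2 Y = 4 Y^{2}$)
$c{\left(6 \right)} 42 \cdot 45 = 4 \cdot 6^{2} \cdot 42 \cdot 45 = 4 \cdot 36 \cdot 42 \cdot 45 = 144 \cdot 42 \cdot 45 = 6048 \cdot 45 = 272160$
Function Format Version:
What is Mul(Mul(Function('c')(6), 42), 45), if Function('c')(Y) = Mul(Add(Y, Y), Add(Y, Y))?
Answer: 272160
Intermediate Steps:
Function('c')(Y) = Mul(4, Pow(Y, 2)) (Function('c')(Y) = Mul(Mul(2, Y), Mul(2, Y)) = Mul(4, Pow(Y, 2)))
Mul(Mul(Function('c')(6), 42), 45) = Mul(Mul(Mul(4, Pow(6, 2)), 42), 45) = Mul(Mul(Mul(4, 36), 42), 45) = Mul(Mul(144, 42), 45) = Mul(6048, 45) = 272160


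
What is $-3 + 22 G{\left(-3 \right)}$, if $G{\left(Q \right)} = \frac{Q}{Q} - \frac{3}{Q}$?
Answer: $41$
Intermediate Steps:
$G{\left(Q \right)} = 1 - \frac{3}{Q}$
$-3 + 22 G{\left(-3 \right)} = -3 + 22 \frac{-3 - 3}{-3} = -3 + 22 \left(\left(- \frac{1}{3}\right) \left(-6\right)\right) = -3 + 22 \cdot 2 = -3 + 44 = 41$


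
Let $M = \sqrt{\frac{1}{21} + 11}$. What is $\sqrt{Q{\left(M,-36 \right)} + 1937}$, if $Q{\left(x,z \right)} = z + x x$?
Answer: $\frac{\sqrt{843213}}{21} \approx 43.727$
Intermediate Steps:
$M = \frac{2 \sqrt{1218}}{21}$ ($M = \sqrt{\frac{1}{21} + 11} = \sqrt{\frac{232}{21}} = \frac{2 \sqrt{1218}}{21} \approx 3.3238$)
$Q{\left(x,z \right)} = z + x^{2}$
$\sqrt{Q{\left(M,-36 \right)} + 1937} = \sqrt{\left(-36 + \left(\frac{2 \sqrt{1218}}{21}\right)^{2}\right) + 1937} = \sqrt{\left(-36 + \frac{232}{21}\right) + 1937} = \sqrt{- \frac{524}{21} + 1937} = \sqrt{\frac{40153}{21}} = \frac{\sqrt{843213}}{21}$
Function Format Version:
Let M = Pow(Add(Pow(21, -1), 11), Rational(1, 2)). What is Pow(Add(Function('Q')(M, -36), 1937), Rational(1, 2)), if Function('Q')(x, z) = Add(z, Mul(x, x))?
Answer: Mul(Rational(1, 21), Pow(843213, Rational(1, 2))) ≈ 43.727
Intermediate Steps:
M = Mul(Rational(2, 21), Pow(1218, Rational(1, 2))) (M = Pow(Add(Rational(1, 21), 11), Rational(1, 2)) = Pow(Rational(232, 21), Rational(1, 2)) = Mul(Rational(2, 21), Pow(1218, Rational(1, 2))) ≈ 3.3238)
Function('Q')(x, z) = Add(z, Pow(x, 2))
Pow(Add(Function('Q')(M, -36), 1937), Rational(1, 2)) = Pow(Add(Add(-36, Pow(Mul(Rational(2, 21), Pow(1218, Rational(1, 2))), 2)), 1937), Rational(1, 2)) = Pow(Add(Add(-36, Rational(232, 21)), 1937), Rational(1, 2)) = Pow(Add(Rational(-524, 21), 1937), Rational(1, 2)) = Pow(Rational(40153, 21), Rational(1, 2)) = Mul(Rational(1, 21), Pow(843213, Rational(1, 2)))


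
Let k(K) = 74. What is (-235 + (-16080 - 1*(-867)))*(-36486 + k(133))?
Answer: 562492576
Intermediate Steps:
(-235 + (-16080 - 1*(-867)))*(-36486 + k(133)) = (-235 + (-16080 - 1*(-867)))*(-36486 + 74) = (-235 + (-16080 + 867))*(-36412) = (-235 - 15213)*(-36412) = -15448*(-36412) = 562492576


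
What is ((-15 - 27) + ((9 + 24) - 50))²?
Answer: 3481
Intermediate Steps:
((-15 - 27) + ((9 + 24) - 50))² = (-42 + (33 - 50))² = (-42 - 17)² = (-59)² = 3481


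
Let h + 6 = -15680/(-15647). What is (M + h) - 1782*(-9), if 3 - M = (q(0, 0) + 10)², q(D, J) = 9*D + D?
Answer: 249350625/15647 ≈ 15936.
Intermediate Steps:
q(D, J) = 10*D
h = -78202/15647 (h = -6 - 15680/(-15647) = -6 - 15680*(-1/15647) = -6 + 15680/15647 = -78202/15647 ≈ -4.9979)
M = -97 (M = 3 - (10*0 + 10)² = 3 - (0 + 10)² = 3 - 1*10² = 3 - 1*100 = 3 - 100 = -97)
(M + h) - 1782*(-9) = (-97 - 78202/15647) - 1782*(-9) = -1595961/15647 + 16038 = 249350625/15647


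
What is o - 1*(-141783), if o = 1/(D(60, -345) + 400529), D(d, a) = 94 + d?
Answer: 56810037790/400683 ≈ 1.4178e+5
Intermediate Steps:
o = 1/400683 (o = 1/((94 + 60) + 400529) = 1/(154 + 400529) = 1/400683 ≈ 2.4957e-6)
o - 1*(-141783) = 1/400683 - 1*(-141783) = 1/400683 + 141783 = 56810037790/400683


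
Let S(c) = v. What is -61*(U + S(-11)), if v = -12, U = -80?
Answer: 5612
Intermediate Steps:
S(c) = -12
-61*(U + S(-11)) = -61*(-80 - 12) = -61*(-92) = 5612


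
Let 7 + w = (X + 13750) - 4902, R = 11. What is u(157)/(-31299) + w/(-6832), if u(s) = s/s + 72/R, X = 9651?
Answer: -1591789811/588045612 ≈ -2.7069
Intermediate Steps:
u(s) = 83/11 (u(s) = s/s + 72/11 = 1 + 72*(1/11) = 1 + 72/11 = 83/11)
w = 18492 (w = -7 + ((9651 + 13750) - 4902) = -7 + (23401 - 4902) = -7 + 18499 = 18492)
u(157)/(-31299) + w/(-6832) = (83/11)/(-31299) + 18492/(-6832) = (83/11)*(-1/31299) + 18492*(-1/6832) = -83/344289 - 4623/1708 = -1591789811/588045612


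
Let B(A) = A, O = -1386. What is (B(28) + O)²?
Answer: 1844164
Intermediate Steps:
(B(28) + O)² = (28 - 1386)² = (-1358)² = 1844164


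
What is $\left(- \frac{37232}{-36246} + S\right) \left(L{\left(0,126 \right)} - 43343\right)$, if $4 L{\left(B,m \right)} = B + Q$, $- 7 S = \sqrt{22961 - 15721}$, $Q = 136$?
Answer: $- \frac{115177192}{2589} + 12374 \sqrt{1810} \approx 4.8195 \cdot 10^{5}$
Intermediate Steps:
$S = - \frac{2 \sqrt{1810}}{7}$ ($S = - \frac{\sqrt{22961 - 15721}}{7} = - \frac{\sqrt{7240}}{7} = - \frac{2 \sqrt{1810}}{7} \approx -12.155$)
$L{\left(B,m \right)} = 34 + \frac{B}{4}$ ($L{\left(B,m \right)} = \frac{B + 136}{4} = \frac{136 + B}{4} = 34 + \frac{B}{4}$)
$\left(- \frac{37232}{-36246} + S\right) \left(L{\left(0,126 \right)} - 43343\right) = \left(- \frac{37232}{-36246} - \frac{2 \sqrt{1810}}{7}\right) \left(\left(34 + \frac{1}{4} \cdot 0\right) - 43343\right) = \left(\left(-37232\right) \left(- \frac{1}{36246}\right) - \frac{2 \sqrt{1810}}{7}\right) \left(\left(34 + 0\right) - 43343\right) = \left(\frac{18616}{18123} - \frac{2 \sqrt{1810}}{7}\right) \left(34 - 43343\right) = \left(\frac{18616}{18123} - \frac{2 \sqrt{1810}}{7}\right) \left(-43309\right) = - \frac{115177192}{2589} + 12374 \sqrt{1810}$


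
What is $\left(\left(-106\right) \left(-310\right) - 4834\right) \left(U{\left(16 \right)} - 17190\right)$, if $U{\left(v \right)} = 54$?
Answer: $-480253536$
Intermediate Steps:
$\left(\left(-106\right) \left(-310\right) - 4834\right) \left(U{\left(16 \right)} - 17190\right) = \left(\left(-106\right) \left(-310\right) - 4834\right) \left(54 - 17190\right) = \left(32860 - 4834\right) \left(-17136\right) = 28026 \left(-17136\right) = -480253536$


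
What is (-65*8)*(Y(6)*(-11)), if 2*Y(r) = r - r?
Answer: 0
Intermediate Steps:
Y(r) = 0 (Y(r) = (r - r)/2 = (1/2)*0 = 0)
(-65*8)*(Y(6)*(-11)) = (-65*8)*(0*(-11)) = -520*0 = 0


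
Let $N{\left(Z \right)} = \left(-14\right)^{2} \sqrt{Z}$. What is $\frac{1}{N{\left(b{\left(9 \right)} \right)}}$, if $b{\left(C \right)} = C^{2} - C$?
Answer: $\frac{\sqrt{2}}{2352} \approx 0.00060128$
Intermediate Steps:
$N{\left(Z \right)} = 196 \sqrt{Z}$
$\frac{1}{N{\left(b{\left(9 \right)} \right)}} = \frac{1}{196 \sqrt{9 \left(-1 + 9\right)}} = \frac{1}{196 \sqrt{9 \cdot 8}} = \frac{1}{196 \sqrt{72}} = \frac{1}{196 \cdot 6 \sqrt{2}} = \frac{1}{1176 \sqrt{2}} = \frac{\sqrt{2}}{2352}$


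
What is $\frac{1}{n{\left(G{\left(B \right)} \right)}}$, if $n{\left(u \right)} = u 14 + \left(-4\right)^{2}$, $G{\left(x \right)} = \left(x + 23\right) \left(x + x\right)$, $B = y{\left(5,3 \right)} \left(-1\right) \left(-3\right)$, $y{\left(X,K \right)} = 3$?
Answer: $\frac{1}{8080} \approx 0.00012376$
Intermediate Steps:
$B = 9$ ($B = 3 \left(-1\right) \left(-3\right) = \left(-3\right) \left(-3\right) = 9$)
$G{\left(x \right)} = 2 x \left(23 + x\right)$ ($G{\left(x \right)} = \left(23 + x\right) 2 x = 2 x \left(23 + x\right)$)
$n{\left(u \right)} = 16 + 14 u$ ($n{\left(u \right)} = 14 u + 16 = 16 + 14 u$)
$\frac{1}{n{\left(G{\left(B \right)} \right)}} = \frac{1}{16 + 14 \cdot 2 \cdot 9 \left(23 + 9\right)} = \frac{1}{16 + 14 \cdot 2 \cdot 9 \cdot 32} = \frac{1}{16 + 14 \cdot 576} = \frac{1}{16 + 8064} = \frac{1}{8080}$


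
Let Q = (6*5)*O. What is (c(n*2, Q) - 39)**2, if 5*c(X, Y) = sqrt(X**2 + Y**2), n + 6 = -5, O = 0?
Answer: 29929/25 ≈ 1197.2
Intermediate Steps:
n = -11 (n = -6 - 5 = -11)
Q = 0 (Q = (6*5)*0 = 30*0 = 0)
c(X, Y) = sqrt(X**2 + Y**2)/5
(c(n*2, Q) - 39)**2 = (sqrt((-11*2)**2 + 0**2)/5 - 39)**2 = (sqrt((-22)**2 + 0)/5 - 39)**2 = (sqrt(484 + 0)/5 - 39)**2 = (sqrt(484)/5 - 39)**2 = ((1/5)*22 - 39)**2 = (22/5 - 39)**2 = (-173/5)**2 = 29929/25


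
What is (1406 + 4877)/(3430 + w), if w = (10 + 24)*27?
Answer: 6283/4348 ≈ 1.4450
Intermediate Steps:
w = 918 (w = 34*27 = 918)
(1406 + 4877)/(3430 + w) = (1406 + 4877)/(3430 + 918) = 6283/4348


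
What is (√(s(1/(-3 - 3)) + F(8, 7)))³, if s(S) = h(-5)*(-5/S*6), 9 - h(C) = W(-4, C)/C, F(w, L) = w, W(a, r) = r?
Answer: 2896*√362 ≈ 55100.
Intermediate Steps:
h(C) = 8 (h(C) = 9 - C/C = 9 - 1*1 = 9 - 1 = 8)
s(S) = -240/S (s(S) = 8*(-5/S*6) = 8*(-30/S) = -240/S)
(√(s(1/(-3 - 3)) + F(8, 7)))³ = (√(-240/(1/(-3 - 3)) + 8))³ = (√(-240/(1/(-6)) + 8))³ = (√(-240/(-⅙) + 8))³ = (√(-240*(-6) + 8))³ = (√(1440 + 8))³ = (√1448)³ = (2*√362)³ = 2896*√362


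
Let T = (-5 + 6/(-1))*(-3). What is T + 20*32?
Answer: 673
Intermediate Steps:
T = 33 (T = (-5 + 6*(-1))*(-3) = (-5 - 6)*(-3) = -11*(-3) = 33)
T + 20*32 = 33 + 20*32 = 33 + 640 = 673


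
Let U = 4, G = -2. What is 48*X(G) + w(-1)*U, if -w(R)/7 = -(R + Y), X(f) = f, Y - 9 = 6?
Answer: 296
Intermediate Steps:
Y = 15 (Y = 9 + 6 = 15)
w(R) = 105 + 7*R (w(R) = -(-7)*(R + 15) = -(-7)*(15 + R) = -7*(-15 - R) = 105 + 7*R)
48*X(G) + w(-1)*U = 48*(-2) + (105 + 7*(-1))*4 = -96 + (105 - 7)*4 = -96 + 98*4 = -96 + 392 = 296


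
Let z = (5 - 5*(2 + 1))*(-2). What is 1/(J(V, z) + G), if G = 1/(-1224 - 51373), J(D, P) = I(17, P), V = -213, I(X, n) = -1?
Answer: -52597/52598 ≈ -0.99998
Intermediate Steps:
z = 20 (z = (5 - 5*3)*(-2) = (5 - 15)*(-2) = -10*(-2) = 20)
J(D, P) = -1
G = -1/52597 (G = 1/(-52597) = -1/52597 ≈ -1.9012e-5)
1/(J(V, z) + G) = 1/(-1 - 1/52597) = 1/(-52598/52597) = -52597/52598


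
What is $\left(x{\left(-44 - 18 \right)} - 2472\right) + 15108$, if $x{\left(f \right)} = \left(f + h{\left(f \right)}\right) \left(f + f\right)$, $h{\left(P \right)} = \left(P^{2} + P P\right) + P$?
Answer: $-925300$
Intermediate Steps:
$h{\left(P \right)} = P + 2 P^{2}$ ($h{\left(P \right)} = \left(P^{2} + P^{2}\right) + P = 2 P^{2} + P = P + 2 P^{2}$)
$x{\left(f \right)} = 2 f \left(f + f \left(1 + 2 f\right)\right)$ ($x{\left(f \right)} = \left(f + f \left(1 + 2 f\right)\right) \left(f + f\right) = \left(f + f \left(1 + 2 f\right)\right) 2 f = 2 f \left(f + f \left(1 + 2 f\right)\right)$)
$\left(x{\left(-44 - 18 \right)} - 2472\right) + 15108 = \left(4 \left(-44 - 18\right)^{2} \left(1 - 62\right) - 2472\right) + 15108 = \left(4 \left(-62\right)^{2} \left(1 - 62\right) - 2472\right) + 15108 = \left(4 \cdot 3844 \left(-61\right) - 2472\right) + 15108 = \left(-937936 - 2472\right) + 15108 = -940408 + 15108 = -925300$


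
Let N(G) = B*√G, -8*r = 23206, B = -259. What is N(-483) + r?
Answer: -11603/4 - 259*I*√483 ≈ -2900.8 - 5692.1*I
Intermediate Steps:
r = -11603/4 (r = -⅛*23206 = -11603/4 ≈ -2900.8)
N(G) = -259*√G
N(-483) + r = -259*I*√483 - 11603/4 = -11603/4 - 259*I*√483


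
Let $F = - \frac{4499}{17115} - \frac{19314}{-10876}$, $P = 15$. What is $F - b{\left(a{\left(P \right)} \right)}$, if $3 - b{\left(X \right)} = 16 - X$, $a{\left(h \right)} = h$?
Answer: $- \frac{45328747}{93071370} \approx -0.48703$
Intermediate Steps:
$F = \frac{140813993}{93071370}$ ($F = \left(-4499\right) \frac{1}{17115} - - \frac{9657}{5438} = - \frac{4499}{17115} + \frac{9657}{5438} = \frac{140813993}{93071370} \approx 1.513$)
$b{\left(X \right)} = -13 + X$ ($b{\left(X \right)} = 3 - \left(16 - X\right) = 3 + \left(-16 + X\right) = -13 + X$)
$F - b{\left(a{\left(P \right)} \right)} = \frac{140813993}{93071370} - \left(-13 + 15\right) = \frac{140813993}{93071370} - 2 = - \frac{45328747}{93071370}$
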